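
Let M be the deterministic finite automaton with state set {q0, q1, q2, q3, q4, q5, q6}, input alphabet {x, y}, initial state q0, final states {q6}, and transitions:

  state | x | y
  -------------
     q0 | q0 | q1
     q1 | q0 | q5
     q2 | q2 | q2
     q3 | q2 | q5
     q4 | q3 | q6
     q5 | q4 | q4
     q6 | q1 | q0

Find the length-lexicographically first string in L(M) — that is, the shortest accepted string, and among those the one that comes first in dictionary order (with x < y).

A breadth-first search from q0 reaches an accepting state first via the path q0 → q1 → q5 → q4 → q6 on input yyxy.
No string of length < 4 is accepted (BFS exhausts all shorter strings without reaching an accepting state), and yyxy is the lexicographically least accepting string of length 4.

yyxy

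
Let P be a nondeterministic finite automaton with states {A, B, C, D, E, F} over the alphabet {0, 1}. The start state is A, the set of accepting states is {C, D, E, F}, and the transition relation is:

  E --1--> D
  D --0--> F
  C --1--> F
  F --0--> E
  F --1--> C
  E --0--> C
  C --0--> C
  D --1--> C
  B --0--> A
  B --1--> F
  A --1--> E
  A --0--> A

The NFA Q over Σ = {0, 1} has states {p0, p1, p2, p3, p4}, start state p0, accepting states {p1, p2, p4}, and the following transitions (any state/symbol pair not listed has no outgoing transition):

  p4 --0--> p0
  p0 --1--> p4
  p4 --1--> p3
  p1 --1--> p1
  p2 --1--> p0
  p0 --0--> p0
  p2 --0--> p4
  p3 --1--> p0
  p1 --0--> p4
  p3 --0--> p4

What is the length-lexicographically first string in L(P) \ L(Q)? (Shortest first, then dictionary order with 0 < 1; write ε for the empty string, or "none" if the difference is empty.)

The string 10 is accepted by P but not by Q.
No shorter string lies in the difference, and 10 is the lexicographically first length-2 string in L(P) \ L(Q).

10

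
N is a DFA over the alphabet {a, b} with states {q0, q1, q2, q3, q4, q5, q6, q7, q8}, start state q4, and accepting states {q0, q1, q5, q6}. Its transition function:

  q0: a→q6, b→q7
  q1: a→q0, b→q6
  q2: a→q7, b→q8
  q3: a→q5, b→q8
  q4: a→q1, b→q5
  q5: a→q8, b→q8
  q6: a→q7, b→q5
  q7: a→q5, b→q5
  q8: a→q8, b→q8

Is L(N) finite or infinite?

The useful states (reachable from q4 and able to reach an accepting state) are {q0, q1, q4, q5, q6, q7}.
Restricted to these states the transition graph has no cycle, so every accepting path has bounded length and L is finite.

finite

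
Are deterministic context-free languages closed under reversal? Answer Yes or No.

No

L = {c bⁿaⁿ : n≥0} ∪ {d b²ⁿaⁿ : n≥0} is a DCFL: the first symbol tells a deterministic PDA whether to pop one or two b's per a. Its reversal Lᴿ = {aⁿbⁿ c : n≥0} ∪ {aⁿb²ⁿ d : n≥0} is not. DCFLs are closed under right quotient by regular languages, and Lᴿ/{c, d} = {aⁿbⁿ : n≥0} ∪ {aⁿb²ⁿ : n≥0} — the standard context-free language accepted by no deterministic PDA (intuitively the machine would have to commit to a b-to-a ratio before the distinguishing marker arrives; formally, a DPDA for it would have a single run on aⁿb²ⁿ, accepting after the prefix aⁿbⁿ and accepting again after n more b's; an ordinary PDA that simulates it on a's and b's and, at any moment when it is accepting, may switch to reading only a fresh letter e while feeding each e to the simulation as a b, would accept aⁱbʲeᵏ (k≥1) exactly when both aⁱbʲ and aⁱbʲ⁺ᵏ are in the language, i.e. its language intersected with the regular set a*b*e⁺ would be exactly {aⁿbⁿeⁿ : n≥1} — impossible, since context-free languages are closed under intersection with regular sets and {aⁿbⁿeⁿ} is not context-free). So Lᴿ cannot be a DCFL.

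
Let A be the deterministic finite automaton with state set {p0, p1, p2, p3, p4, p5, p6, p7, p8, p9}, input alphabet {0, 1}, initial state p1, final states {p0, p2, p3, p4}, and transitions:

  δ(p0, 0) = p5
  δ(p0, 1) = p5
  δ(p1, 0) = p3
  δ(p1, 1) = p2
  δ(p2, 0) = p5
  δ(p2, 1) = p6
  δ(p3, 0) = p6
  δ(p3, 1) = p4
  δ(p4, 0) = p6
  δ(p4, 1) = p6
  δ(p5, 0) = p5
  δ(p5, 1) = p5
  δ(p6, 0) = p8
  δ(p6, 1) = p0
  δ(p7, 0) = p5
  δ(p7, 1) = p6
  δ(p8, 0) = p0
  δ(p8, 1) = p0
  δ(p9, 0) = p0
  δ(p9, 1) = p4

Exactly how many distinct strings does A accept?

The useful subgraph on states {p0, p1, p2, p3, p4, p6, p8} is acyclic, so L(A) is finite; the longest accepting path visits 6 useful states, giving maximum string length 5.
Counting accepting paths from p1 by length: 2 of length 1, 1 of length 2, 2 of length 3, 6 of length 4, 4 of length 5. Total 15.

15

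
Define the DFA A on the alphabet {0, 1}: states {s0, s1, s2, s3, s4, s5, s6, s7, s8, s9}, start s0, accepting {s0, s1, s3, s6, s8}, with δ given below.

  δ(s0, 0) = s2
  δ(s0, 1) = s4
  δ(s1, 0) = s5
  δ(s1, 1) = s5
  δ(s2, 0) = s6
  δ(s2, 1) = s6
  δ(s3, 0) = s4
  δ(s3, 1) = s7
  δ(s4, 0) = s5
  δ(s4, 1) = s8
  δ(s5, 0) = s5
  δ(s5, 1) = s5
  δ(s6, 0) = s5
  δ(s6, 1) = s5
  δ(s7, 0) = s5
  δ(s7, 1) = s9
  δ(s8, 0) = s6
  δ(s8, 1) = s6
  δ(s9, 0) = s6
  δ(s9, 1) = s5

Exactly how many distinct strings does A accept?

6

The useful subgraph on states {s0, s2, s4, s6, s8} is acyclic, so L(A) is finite; the longest accepting path visits 4 useful states, giving maximum string length 3.
Counting accepting paths from s0 by length: 1 of length 0, 3 of length 2, 2 of length 3. Total 6.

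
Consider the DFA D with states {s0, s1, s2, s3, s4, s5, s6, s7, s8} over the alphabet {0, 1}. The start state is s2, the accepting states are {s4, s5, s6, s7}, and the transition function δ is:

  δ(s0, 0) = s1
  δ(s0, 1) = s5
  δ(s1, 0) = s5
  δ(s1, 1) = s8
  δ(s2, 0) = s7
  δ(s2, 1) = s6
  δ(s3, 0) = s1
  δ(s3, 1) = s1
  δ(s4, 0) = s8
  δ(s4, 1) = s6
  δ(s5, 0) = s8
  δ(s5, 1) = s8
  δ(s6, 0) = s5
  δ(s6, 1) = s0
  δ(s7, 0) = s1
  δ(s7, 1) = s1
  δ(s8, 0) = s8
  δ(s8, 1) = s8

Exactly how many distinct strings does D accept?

7

The useful subgraph on states {s0, s1, s2, s5, s6, s7} is acyclic, so L(D) is finite; the longest accepting path visits 5 useful states, giving maximum string length 4.
Counting accepting paths from s2 by length: 2 of length 1, 1 of length 2, 3 of length 3, 1 of length 4. Total 7.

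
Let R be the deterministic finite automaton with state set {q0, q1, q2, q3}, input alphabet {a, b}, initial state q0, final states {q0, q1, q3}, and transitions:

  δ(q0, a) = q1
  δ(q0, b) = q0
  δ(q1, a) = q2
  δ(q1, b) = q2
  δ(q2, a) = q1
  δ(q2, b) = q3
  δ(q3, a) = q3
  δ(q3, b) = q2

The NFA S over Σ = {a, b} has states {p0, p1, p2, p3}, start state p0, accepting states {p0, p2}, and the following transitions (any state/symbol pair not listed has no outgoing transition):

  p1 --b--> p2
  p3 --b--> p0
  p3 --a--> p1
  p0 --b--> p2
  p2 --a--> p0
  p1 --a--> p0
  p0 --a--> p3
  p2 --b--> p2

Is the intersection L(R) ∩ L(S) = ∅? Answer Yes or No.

The empty string ε is accepted by both R and S.
Hence L(R) ∩ L(S) ≠ ∅.

No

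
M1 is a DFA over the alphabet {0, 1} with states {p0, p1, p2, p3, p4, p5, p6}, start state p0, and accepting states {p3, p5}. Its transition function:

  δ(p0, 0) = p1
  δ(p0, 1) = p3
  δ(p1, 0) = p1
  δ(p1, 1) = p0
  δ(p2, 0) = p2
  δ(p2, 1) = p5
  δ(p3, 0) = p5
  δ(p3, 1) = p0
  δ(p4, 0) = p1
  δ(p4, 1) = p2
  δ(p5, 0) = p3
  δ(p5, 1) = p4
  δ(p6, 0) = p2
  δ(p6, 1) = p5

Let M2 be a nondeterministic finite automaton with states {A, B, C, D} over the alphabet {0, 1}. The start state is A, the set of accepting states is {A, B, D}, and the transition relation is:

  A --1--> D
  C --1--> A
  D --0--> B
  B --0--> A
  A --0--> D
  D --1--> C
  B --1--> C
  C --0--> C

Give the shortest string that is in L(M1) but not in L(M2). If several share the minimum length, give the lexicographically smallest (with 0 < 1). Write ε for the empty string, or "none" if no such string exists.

00011

The string 00011 is accepted by M1 but not by M2.
No shorter string lies in the difference, and 00011 is the lexicographically first length-5 string in L(M1) \ L(M2).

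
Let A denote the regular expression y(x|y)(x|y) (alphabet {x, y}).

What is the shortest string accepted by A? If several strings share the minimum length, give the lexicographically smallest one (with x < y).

yxx

By inspection of the expression, no string of length less than 3 matches, and yxx is the lexicographically first match of length 3.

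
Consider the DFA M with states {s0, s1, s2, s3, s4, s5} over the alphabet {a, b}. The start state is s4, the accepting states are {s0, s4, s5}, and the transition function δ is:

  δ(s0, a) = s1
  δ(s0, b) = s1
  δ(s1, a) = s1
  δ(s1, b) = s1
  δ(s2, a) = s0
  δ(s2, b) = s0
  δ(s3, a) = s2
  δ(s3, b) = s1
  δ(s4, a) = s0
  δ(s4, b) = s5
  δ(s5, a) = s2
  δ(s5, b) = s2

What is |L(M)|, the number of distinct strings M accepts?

7

The useful subgraph on states {s0, s2, s4, s5} is acyclic, so L(M) is finite; the longest accepting path visits 4 useful states, giving maximum string length 3.
Counting accepting paths from s4 by length: 1 of length 0, 2 of length 1, 4 of length 3. Total 7.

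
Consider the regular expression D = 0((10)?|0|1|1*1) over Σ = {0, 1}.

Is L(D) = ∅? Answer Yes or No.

No

The string 0 matches the expression, so it belongs to L(D).
Since L(D) contains at least one string, it is not empty.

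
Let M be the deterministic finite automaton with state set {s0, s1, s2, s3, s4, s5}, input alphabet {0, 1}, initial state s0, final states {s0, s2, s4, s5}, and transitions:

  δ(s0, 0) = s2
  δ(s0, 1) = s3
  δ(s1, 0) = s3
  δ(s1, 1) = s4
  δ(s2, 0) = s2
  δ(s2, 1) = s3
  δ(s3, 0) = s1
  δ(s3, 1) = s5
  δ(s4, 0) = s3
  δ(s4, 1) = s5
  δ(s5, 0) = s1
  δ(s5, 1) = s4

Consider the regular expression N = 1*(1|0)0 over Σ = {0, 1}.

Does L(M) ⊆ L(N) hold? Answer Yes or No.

No

The empty string ε is in L(M) but not in L(N).
So L(M) ⊄ L(N).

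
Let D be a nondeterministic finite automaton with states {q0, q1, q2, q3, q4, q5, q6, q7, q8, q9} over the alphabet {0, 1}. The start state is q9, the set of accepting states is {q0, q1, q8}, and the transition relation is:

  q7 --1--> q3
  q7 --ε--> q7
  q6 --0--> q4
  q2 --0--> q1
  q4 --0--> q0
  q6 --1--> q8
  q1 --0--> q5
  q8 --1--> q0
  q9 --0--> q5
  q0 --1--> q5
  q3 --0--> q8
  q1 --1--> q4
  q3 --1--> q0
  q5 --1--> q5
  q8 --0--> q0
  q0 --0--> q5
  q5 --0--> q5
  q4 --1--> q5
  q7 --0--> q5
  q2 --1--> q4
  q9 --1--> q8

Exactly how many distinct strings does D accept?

The useful subgraph on states {q0, q8, q9} is acyclic, so L(D) is finite; the longest accepting path visits 3 useful states, giving maximum string length 2.
Counting accepting paths from q9 by length: 1 of length 1, 2 of length 2. Total 3.

3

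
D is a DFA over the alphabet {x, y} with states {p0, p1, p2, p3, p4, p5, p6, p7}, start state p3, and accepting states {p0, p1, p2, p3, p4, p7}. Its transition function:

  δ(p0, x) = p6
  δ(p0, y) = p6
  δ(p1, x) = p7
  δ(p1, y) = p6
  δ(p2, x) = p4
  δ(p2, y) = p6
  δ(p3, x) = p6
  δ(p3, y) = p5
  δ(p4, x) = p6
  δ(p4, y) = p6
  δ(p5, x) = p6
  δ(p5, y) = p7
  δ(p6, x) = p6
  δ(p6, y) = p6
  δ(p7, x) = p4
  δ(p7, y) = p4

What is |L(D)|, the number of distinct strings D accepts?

The useful subgraph on states {p3, p4, p5, p7} is acyclic, so L(D) is finite; the longest accepting path visits 4 useful states, giving maximum string length 3.
Counting accepting paths from p3 by length: 1 of length 0, 1 of length 2, 2 of length 3. Total 4.

4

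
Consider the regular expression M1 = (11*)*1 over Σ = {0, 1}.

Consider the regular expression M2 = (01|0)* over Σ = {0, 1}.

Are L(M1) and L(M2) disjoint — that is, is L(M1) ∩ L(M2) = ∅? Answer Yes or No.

Converting the expression M1 to a DFA (subset construction, then merging equivalent states) gives the minimal DFA with states {r0, r1, r2}, start state r0, accepting states {r2} and transitions r0: 0→r1, 1→r2; r1: 0→r1, 1→r1; r2: 0→r1, 1→r2.
Converting the expression M2 to a DFA (subset construction, then merging equivalent states) gives the minimal DFA with states {t0, t1, t2}, start state t0, accepting states {t0, t1} and transitions t0: 0→t1, 1→t2; t1: 0→t1, 1→t0; t2: 0→t2, 1→t2.
Exploring the product automaton M1 × M2 from the start pair (r0, t0), following both machines on each input symbol, reaches 5 state pairs: (r0, t0), (r1, t1), (r2, t2), (r1, t0), (r1, t2).
M1 accepts in {r2} and M2 accepts in {t0, t1}; no reachable pair has both components accepting, so no string drives both machines to acceptance simultaneously and L(M1) ∩ L(M2) = ∅.
So no string is accepted by both, and the intersection is empty.

Yes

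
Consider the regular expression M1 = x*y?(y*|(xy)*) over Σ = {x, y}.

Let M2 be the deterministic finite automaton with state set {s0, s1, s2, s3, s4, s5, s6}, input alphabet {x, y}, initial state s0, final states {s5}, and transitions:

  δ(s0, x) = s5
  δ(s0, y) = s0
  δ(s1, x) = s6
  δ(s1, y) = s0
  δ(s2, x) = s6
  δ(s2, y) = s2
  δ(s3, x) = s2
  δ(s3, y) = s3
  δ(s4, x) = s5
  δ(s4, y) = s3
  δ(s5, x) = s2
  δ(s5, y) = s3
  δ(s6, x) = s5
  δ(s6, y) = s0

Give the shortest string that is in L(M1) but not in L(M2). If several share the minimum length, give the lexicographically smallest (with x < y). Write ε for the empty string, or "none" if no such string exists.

The empty string ε is accepted by M1 but not by M2.
Since ε is the unique shortest string, it is the required witness.

ε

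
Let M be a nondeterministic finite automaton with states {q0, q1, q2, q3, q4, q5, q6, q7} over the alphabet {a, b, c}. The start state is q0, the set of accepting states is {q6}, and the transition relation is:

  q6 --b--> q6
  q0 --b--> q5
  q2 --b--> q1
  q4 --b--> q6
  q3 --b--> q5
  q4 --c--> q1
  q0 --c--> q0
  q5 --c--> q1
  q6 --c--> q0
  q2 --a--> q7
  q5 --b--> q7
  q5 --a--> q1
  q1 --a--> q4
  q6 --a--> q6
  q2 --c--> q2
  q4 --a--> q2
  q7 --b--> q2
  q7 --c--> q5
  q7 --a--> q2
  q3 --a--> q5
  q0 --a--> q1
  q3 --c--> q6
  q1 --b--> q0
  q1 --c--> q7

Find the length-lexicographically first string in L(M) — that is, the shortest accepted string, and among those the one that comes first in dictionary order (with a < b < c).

A breadth-first search from q0 reaches an accepting state first via the path q0 → q1 → q4 → q6 on input aab.
No string of length < 3 is accepted (BFS exhausts all shorter strings without reaching an accepting state), and aab is the lexicographically least accepting string of length 3.

aab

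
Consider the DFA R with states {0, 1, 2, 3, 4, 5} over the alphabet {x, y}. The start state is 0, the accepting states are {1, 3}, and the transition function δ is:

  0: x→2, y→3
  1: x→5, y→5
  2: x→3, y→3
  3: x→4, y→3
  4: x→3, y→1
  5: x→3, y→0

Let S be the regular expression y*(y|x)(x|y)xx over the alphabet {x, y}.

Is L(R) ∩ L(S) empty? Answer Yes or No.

The string xxxx is accepted by both R and S.
Hence L(R) ∩ L(S) ≠ ∅.

No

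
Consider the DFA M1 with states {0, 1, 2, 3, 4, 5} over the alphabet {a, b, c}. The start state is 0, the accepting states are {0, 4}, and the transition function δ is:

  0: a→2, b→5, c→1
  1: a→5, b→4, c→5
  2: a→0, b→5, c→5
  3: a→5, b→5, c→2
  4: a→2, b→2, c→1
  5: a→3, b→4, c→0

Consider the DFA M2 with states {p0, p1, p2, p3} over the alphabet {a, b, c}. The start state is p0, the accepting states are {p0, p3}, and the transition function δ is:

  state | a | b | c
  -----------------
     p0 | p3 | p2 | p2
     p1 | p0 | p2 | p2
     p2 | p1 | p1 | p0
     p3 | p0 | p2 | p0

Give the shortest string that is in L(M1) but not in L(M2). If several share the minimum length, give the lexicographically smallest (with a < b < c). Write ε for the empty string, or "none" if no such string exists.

The string bb is accepted by M1 but not by M2.
No shorter string lies in the difference, and bb is the lexicographically first length-2 string in L(M1) \ L(M2).

bb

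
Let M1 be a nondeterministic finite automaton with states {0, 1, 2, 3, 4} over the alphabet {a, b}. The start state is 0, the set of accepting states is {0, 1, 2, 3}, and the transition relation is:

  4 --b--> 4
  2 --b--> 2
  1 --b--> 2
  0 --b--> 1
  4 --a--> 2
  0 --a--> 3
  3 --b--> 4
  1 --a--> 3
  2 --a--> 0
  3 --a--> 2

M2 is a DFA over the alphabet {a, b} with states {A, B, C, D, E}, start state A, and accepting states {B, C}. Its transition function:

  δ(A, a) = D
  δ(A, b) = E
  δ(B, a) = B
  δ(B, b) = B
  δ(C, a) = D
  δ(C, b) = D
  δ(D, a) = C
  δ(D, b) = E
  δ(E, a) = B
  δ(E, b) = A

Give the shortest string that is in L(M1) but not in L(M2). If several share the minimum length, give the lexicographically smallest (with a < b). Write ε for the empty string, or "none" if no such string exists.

ε

The empty string ε is accepted by M1 but not by M2.
Since ε is the unique shortest string, it is the required witness.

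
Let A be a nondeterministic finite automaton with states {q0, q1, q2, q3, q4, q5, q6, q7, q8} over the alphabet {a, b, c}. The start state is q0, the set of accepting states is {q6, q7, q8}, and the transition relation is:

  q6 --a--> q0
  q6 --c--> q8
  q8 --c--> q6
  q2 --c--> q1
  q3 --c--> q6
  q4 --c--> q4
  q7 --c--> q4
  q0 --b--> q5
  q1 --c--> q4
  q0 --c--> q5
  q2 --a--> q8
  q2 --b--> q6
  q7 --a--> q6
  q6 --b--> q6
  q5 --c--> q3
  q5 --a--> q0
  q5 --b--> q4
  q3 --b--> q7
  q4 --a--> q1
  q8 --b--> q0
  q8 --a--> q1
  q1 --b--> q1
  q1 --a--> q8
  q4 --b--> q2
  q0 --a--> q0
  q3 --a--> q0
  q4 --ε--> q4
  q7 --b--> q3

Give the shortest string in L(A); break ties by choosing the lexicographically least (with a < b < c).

bcb

A breadth-first search from q0 reaches an accepting state first via the path q0 → q5 → q3 → q7 on input bcb.
No string of length < 3 is accepted (BFS exhausts all shorter strings without reaching an accepting state), and bcb is the lexicographically least accepting string of length 3.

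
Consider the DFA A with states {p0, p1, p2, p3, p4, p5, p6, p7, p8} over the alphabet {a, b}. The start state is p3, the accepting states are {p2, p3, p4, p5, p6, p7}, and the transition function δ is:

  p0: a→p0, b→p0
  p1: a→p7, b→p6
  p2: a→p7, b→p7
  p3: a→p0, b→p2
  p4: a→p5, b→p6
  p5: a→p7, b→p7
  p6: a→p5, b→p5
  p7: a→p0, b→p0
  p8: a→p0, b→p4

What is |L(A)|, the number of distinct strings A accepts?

4

The useful subgraph on states {p2, p3, p7} is acyclic, so L(A) is finite; the longest accepting path visits 3 useful states, giving maximum string length 2.
Counting accepting paths from p3 by length: 1 of length 0, 1 of length 1, 2 of length 2. Total 4.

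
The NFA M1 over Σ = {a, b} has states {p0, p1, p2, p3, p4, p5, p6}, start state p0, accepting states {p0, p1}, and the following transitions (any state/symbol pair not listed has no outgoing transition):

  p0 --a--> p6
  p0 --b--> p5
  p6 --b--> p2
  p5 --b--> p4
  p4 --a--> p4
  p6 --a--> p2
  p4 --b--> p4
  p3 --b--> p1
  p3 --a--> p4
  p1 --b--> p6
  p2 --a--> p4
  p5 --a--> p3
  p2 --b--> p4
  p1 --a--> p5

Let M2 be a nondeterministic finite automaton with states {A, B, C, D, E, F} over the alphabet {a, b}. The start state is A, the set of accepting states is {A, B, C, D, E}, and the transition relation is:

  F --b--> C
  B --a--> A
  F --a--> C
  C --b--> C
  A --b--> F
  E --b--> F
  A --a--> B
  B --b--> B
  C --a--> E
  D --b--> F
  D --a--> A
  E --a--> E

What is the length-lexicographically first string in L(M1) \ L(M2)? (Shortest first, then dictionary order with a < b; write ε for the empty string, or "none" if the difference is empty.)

The string babaab is accepted by M1 but not by M2.
No shorter string lies in the difference, and babaab is the lexicographically first length-6 string in L(M1) \ L(M2).

babaab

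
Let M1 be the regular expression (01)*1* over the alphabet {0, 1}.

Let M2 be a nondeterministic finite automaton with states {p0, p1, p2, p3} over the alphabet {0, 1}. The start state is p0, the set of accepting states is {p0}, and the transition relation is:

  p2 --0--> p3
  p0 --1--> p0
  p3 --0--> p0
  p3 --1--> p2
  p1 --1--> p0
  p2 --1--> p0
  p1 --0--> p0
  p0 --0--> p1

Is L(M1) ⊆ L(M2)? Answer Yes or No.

Yes

Converting the expression M1 to a DFA (subset construction, then merging equivalent states) gives the minimal DFA with states {r0, r1, r2, r3}, start state r0, accepting states {r0, r2} and transitions r0: 0→r1, 1→r2; r1: 0→r3, 1→r0; r2: 0→r3, 1→r2; r3: 0→r3, 1→r3.
Exploring the product automaton M1 × M2 from the start pair (r0, p0), following both machines on each input symbol, reaches 5 state pairs: (r0, p0), (r1, p1), (r2, p0), (r3, p0), (r3, p1).
M1 accepts in {r0, r2} and M2 accepts in {p0}. The reachable pairs whose M1-component is accepting are (r0, p0), (r2, p0); in each of them the M2-component is accepting too, so the product for L(M1) \ L(M2) (M1-component accepting, M2-component rejecting) has no reachable accepting pair and the difference is empty.
Hence every string in L(M1) is also in L(M2).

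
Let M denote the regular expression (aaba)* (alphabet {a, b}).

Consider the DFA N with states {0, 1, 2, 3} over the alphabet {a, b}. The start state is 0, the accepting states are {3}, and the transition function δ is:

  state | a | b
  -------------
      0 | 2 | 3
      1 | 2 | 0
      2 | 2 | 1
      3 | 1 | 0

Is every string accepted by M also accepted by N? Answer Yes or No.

The empty string ε is in L(M) but not in L(N).
So L(M) ⊄ L(N).

No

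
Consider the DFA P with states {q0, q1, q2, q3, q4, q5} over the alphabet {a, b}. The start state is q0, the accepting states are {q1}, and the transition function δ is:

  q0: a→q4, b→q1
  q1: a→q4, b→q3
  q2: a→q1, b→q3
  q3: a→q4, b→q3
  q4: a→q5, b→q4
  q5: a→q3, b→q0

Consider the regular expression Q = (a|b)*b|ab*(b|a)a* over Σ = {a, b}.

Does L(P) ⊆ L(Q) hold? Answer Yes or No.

Converting the expression Q to a DFA (subset construction, then merging equivalent states) gives the minimal DFA with states {r0, r1, r2, r3, r4, r5}, start state r0, accepting states {r2, r3, r4} and transitions r0: a→r1, b→r2; r1: a→r3, b→r4; r2: a→r5, b→r2; r3: a→r3, b→r2; r4: a→r3, b→r4; r5: a→r5, b→r2.
Exploring the product automaton P × Q from the start pair (q0, r0), following both machines on each input symbol, reaches 13 state pairs: (q0, r0), (q4, r1), (q1, r2), (q5, r3), (q4, r4), (q4, r5), (q3, r2), (q3, r3), (q0, r2), (q5, r5), (q4, r2), (q4, r3), (q3, r5).
P accepts in {q1} and Q accepts in {r2, r3, r4}. The reachable pairs whose P-component is accepting are (q1, r2); in each of them the Q-component is accepting too, so the product for L(P) \ L(Q) (P-component accepting, Q-component rejecting) has no reachable accepting pair and the difference is empty.
Hence every string in L(P) is also in L(Q).

Yes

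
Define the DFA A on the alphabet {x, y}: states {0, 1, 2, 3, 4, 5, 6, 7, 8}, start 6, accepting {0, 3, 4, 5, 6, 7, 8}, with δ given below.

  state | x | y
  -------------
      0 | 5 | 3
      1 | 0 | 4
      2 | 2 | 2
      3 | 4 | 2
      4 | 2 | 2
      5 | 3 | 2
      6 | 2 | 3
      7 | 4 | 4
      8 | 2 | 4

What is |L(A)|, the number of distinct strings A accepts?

3

The useful subgraph on states {3, 4, 6} is acyclic, so L(A) is finite; the longest accepting path visits 3 useful states, giving maximum string length 2.
Counting accepting paths from 6 by length: 1 of length 0, 1 of length 1, 1 of length 2. Total 3.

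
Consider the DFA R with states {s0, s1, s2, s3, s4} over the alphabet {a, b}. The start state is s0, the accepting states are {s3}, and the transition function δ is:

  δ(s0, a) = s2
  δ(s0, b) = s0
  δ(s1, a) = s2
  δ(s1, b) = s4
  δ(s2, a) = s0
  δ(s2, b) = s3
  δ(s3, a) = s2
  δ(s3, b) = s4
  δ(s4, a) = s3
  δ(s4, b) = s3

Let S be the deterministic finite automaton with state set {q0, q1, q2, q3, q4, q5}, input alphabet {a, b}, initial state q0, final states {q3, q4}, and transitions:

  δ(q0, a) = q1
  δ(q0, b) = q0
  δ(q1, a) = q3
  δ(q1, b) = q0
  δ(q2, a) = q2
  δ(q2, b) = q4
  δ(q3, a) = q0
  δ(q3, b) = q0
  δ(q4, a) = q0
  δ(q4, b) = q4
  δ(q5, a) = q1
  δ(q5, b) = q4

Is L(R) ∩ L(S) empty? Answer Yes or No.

Yes

Exploring the product automaton R × S from the start pair (s0, q0), following both machines on each input symbol, reaches 9 state pairs: (s0, q0), (s2, q1), (s0, q3), (s3, q0), (s2, q0), (s4, q0), (s0, q1), (s3, q1), (s2, q3).
R accepts in {s3} and S accepts in {q3, q4}; no reachable pair has both components accepting, so no string drives both machines to acceptance simultaneously and L(R) ∩ L(S) = ∅.
So no string is accepted by both, and the intersection is empty.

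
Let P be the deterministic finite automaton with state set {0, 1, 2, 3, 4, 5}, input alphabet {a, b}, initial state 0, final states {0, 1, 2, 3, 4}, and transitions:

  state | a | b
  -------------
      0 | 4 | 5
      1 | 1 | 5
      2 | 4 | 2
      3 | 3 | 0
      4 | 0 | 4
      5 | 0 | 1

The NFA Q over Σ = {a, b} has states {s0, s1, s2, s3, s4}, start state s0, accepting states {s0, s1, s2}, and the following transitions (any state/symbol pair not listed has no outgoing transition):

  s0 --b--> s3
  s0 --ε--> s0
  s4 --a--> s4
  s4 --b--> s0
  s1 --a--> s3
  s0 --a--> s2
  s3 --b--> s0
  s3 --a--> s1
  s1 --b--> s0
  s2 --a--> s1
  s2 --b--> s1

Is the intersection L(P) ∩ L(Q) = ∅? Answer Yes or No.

The empty string ε is accepted by both P and Q.
Hence L(P) ∩ L(Q) ≠ ∅.

No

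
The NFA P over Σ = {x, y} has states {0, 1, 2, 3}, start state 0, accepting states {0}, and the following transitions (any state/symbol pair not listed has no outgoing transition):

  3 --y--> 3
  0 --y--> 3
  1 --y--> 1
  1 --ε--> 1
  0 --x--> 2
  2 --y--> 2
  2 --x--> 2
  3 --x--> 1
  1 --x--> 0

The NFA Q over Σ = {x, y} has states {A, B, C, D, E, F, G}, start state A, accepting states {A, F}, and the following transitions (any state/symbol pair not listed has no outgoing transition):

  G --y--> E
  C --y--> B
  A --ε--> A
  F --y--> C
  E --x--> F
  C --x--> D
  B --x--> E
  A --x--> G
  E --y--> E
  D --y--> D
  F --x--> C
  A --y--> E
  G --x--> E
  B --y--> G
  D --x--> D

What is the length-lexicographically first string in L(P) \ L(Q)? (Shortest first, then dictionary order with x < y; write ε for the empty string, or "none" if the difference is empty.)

yxx

The string yxx is accepted by P but not by Q.
No shorter string lies in the difference, and yxx is the lexicographically first length-3 string in L(P) \ L(Q).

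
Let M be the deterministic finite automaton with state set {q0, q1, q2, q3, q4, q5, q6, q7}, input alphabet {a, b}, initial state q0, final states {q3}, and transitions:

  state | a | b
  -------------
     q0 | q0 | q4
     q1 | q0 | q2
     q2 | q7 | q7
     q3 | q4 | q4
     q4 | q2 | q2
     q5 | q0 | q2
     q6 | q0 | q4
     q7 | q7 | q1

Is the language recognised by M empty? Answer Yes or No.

Yes

The states reachable from the start state are {q0, q1, q2, q4, q7}.
None of the accepting states {q3} is reachable, so no string is accepted and L(M) = ∅.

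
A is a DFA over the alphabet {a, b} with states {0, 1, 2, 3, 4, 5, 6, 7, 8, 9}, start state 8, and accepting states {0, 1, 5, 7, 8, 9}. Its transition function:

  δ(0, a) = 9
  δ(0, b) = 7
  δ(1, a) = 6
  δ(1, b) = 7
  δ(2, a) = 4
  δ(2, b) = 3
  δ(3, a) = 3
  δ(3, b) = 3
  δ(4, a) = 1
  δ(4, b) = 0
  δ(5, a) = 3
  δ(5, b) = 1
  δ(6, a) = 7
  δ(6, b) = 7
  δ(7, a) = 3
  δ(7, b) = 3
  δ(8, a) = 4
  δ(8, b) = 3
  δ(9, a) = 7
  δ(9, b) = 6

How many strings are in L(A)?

The useful subgraph on states {0, 1, 4, 6, 7, 8, 9} is acyclic, so L(A) is finite; the longest accepting path visits 6 useful states, giving maximum string length 5.
Counting accepting paths from 8 by length: 1 of length 0, 2 of length 2, 3 of length 3, 3 of length 4, 2 of length 5. Total 11.

11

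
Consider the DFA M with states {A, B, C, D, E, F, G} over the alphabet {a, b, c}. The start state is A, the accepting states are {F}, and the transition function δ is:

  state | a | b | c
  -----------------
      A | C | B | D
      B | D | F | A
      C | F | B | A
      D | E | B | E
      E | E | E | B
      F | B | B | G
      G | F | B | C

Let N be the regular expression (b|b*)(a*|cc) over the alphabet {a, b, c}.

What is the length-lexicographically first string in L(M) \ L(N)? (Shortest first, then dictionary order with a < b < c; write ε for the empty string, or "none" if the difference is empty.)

abb

The string abb is accepted by M but not by N.
No shorter string lies in the difference, and abb is the lexicographically first length-3 string in L(M) \ L(N).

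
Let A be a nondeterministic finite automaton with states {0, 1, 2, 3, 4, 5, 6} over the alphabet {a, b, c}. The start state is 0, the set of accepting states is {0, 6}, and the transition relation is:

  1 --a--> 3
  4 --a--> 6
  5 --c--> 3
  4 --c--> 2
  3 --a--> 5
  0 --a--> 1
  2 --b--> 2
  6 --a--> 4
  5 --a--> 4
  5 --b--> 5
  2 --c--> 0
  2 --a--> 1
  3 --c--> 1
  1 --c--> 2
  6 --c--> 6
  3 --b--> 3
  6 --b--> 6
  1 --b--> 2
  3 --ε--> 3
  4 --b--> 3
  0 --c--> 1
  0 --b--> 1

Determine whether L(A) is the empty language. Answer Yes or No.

No

The empty string ε is accepted: the run 0 ends in the accepting state 0.
Since at least one string is accepted, L(A) is not empty.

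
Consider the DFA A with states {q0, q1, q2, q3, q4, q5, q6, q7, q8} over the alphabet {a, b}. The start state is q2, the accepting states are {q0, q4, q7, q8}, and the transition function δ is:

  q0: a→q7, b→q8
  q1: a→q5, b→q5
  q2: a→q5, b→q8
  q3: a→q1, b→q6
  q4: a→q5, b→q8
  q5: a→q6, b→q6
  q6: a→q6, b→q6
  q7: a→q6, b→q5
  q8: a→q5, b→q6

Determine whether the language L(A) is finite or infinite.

finite

The useful states (reachable from q2 and able to reach an accepting state) are {q2, q8}.
Restricted to these states the transition graph has no cycle, so every accepting path has bounded length and L is finite.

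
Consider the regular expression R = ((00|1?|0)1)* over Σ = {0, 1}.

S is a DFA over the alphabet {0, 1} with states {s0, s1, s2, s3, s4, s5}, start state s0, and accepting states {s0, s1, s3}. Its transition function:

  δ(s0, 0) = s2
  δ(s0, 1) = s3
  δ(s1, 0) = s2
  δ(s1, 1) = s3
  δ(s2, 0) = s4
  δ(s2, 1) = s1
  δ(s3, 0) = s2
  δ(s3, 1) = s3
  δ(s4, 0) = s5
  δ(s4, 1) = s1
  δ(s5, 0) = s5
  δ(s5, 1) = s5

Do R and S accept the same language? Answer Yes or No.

Converting the expression R to a DFA (subset construction, then merging equivalent states) gives the minimal DFA with states {r0, r1, r2, r3}, start state r0, accepting states {r0} and transitions r0: 0→r1, 1→r0; r1: 0→r2, 1→r0; r2: 0→r3, 1→r0; r3: 0→r3, 1→r3.
Exploring the product automaton R × S from the start pair (r0, s0), following both machines on each input symbol, reaches 6 state pairs: (r0, s0), (r1, s2), (r0, s3), (r2, s4), (r0, s1), (r3, s5).
R accepts in {r0} and S accepts in {s0, s1, s3}. In every reachable pair the two components are either both accepting — (r0, s0), (r0, s3), (r0, s1) — or both non-accepting, so no string is accepted by exactly one of the machines: L(R) \ L(S) and L(S) \ L(R) are both empty.
Hence every string is accepted by R iff it is accepted by S, and the two languages coincide.

Yes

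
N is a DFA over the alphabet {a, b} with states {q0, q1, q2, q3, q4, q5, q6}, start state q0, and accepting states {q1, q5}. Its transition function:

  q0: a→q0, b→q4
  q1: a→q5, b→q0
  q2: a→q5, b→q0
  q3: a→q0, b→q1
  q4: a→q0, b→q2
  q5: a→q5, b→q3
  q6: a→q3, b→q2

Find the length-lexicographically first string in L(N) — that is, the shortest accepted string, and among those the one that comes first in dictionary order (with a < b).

bba

A breadth-first search from q0 reaches an accepting state first via the path q0 → q4 → q2 → q5 on input bba.
No string of length < 3 is accepted (BFS exhausts all shorter strings without reaching an accepting state), and bba is the lexicographically least accepting string of length 3.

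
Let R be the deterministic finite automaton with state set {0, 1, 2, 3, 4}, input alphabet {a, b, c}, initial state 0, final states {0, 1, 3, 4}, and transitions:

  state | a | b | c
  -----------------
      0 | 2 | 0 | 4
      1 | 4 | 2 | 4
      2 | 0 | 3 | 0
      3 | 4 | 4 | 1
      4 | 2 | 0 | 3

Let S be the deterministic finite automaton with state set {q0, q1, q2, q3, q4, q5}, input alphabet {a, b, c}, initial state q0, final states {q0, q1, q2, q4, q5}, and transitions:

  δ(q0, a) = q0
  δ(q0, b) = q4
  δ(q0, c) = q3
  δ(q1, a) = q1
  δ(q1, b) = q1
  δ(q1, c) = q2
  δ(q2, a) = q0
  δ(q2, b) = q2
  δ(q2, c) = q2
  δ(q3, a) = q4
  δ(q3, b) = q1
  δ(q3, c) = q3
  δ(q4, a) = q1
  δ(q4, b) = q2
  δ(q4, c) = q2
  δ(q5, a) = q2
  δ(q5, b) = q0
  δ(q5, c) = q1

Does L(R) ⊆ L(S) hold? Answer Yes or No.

The string c is in L(R) but not in L(S).
So L(R) ⊄ L(S).

No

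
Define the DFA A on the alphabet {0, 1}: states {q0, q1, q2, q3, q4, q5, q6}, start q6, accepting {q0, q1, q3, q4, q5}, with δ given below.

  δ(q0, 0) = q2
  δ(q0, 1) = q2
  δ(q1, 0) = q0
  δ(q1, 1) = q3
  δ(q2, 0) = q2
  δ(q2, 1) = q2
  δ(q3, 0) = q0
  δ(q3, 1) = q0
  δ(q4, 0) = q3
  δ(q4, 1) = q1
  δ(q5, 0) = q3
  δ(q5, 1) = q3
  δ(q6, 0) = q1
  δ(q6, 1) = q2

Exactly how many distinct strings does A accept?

5

The useful subgraph on states {q0, q1, q3, q6} is acyclic, so L(A) is finite; the longest accepting path visits 4 useful states, giving maximum string length 3.
Counting accepting paths from q6 by length: 1 of length 1, 2 of length 2, 2 of length 3. Total 5.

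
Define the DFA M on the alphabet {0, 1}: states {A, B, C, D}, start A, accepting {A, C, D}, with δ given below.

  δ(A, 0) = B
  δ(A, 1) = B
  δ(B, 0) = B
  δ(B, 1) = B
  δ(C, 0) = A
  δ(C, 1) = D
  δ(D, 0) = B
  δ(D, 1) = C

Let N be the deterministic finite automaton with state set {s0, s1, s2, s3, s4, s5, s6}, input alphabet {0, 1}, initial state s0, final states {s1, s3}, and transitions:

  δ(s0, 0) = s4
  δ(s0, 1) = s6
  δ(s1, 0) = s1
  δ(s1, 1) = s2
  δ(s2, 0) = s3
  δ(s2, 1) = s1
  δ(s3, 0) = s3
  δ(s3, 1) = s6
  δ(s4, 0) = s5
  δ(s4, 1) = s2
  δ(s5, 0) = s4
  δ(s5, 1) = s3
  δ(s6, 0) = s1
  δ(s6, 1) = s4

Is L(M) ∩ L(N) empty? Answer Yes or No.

Yes

Exploring the product automaton M × N from the start pair (A, s0), following both machines on each input symbol, reaches 7 state pairs: (A, s0), (B, s4), (B, s6), (B, s5), (B, s2), (B, s1), (B, s3).
M accepts in {A, C, D} and N accepts in {s1, s3}; no reachable pair has both components accepting, so no string drives both machines to acceptance simultaneously and L(M) ∩ L(N) = ∅.
So no string is accepted by both, and the intersection is empty.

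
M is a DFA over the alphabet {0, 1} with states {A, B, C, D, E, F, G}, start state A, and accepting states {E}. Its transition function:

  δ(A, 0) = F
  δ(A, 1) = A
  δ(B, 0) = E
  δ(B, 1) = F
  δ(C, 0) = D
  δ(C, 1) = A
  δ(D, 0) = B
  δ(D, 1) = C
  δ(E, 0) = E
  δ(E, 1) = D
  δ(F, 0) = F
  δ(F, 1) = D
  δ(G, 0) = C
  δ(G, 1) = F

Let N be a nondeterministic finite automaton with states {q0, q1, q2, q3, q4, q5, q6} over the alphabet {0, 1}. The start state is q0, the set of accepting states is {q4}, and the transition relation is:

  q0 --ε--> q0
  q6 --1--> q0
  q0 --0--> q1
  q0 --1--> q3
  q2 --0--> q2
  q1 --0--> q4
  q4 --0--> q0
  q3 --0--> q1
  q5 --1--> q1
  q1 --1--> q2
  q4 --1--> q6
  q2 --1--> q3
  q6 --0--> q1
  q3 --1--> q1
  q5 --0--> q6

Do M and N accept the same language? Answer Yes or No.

The string 0100 is accepted by M but rejected by N.
So L(M) ≠ L(N).

No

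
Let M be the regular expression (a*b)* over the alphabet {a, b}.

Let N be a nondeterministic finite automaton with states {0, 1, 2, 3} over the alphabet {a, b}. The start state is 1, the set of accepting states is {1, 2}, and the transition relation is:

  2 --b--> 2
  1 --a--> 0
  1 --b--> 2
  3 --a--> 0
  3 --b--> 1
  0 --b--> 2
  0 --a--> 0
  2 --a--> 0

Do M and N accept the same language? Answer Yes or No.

Converting the expression M to a DFA (subset construction, then merging equivalent states) gives the minimal DFA with states {m0, m1}, start state m0, accepting states {m0} and transitions m0: a→m1, b→m0; m1: a→m1, b→m0.
Exploring the product automaton M × N from the start pair (m0, 1), following both machines on each input symbol, reaches 3 state pairs: (m0, 1), (m1, 0), (m0, 2).
M accepts in {m0} and N accepts in {1, 2}. In every reachable pair the two components are either both accepting — (m0, 1), (m0, 2) — or both non-accepting, so no string is accepted by exactly one of the machines: L(M) \ L(N) and L(N) \ L(M) are both empty.
Hence every string is accepted by M iff it is accepted by N, and the two languages coincide.

Yes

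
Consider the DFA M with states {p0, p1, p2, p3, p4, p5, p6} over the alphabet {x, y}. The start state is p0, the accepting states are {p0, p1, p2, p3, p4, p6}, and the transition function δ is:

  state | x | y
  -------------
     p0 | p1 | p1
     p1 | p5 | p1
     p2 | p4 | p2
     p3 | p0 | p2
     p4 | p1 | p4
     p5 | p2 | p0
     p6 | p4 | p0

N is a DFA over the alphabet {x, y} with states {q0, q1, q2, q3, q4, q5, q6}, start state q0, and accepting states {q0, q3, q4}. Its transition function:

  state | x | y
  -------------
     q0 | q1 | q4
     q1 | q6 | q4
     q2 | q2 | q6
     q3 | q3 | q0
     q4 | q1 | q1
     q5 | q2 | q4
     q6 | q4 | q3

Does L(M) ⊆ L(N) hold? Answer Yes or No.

No

The string x is in L(M) but not in L(N).
So L(M) ⊄ L(N).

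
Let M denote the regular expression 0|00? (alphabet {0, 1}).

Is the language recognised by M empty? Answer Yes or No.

The string 0 matches the expression, so it belongs to L(M).
Since L(M) contains at least one string, it is not empty.

No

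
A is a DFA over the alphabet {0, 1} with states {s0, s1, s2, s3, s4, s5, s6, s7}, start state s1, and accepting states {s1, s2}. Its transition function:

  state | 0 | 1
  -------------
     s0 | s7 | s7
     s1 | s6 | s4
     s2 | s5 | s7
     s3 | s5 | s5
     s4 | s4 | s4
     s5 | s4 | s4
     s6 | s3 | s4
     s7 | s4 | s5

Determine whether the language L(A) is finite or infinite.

The useful states (reachable from s1 and able to reach an accepting state) are {s1}.
Restricted to these states the transition graph has no cycle, so every accepting path has bounded length and L is finite.

finite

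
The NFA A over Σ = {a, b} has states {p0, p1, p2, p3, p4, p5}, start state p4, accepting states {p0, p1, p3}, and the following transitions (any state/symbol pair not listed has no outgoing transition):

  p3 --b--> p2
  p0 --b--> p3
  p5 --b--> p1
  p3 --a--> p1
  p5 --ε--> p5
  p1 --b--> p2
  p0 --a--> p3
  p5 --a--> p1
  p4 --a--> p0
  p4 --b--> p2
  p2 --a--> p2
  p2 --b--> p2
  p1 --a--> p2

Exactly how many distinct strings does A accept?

5

The useful subgraph on states {p0, p1, p3, p4} is acyclic, so L(A) is finite; the longest accepting path visits 4 useful states, giving maximum string length 3.
Counting accepting paths from p4 by length: 1 of length 1, 2 of length 2, 2 of length 3. Total 5.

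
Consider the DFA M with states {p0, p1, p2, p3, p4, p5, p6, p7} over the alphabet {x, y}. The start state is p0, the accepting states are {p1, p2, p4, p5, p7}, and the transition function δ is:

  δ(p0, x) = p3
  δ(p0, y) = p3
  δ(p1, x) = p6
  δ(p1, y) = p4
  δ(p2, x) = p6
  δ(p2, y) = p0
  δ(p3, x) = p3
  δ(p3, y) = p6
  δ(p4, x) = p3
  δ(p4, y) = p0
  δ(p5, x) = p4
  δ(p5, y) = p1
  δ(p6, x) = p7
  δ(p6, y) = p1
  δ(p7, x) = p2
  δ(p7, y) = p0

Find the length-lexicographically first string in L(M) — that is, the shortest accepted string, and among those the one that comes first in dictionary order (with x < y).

A breadth-first search from p0 reaches an accepting state first via the path p0 → p3 → p6 → p7 on input xyx.
No string of length < 3 is accepted (BFS exhausts all shorter strings without reaching an accepting state), and xyx is the lexicographically least accepting string of length 3.

xyx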